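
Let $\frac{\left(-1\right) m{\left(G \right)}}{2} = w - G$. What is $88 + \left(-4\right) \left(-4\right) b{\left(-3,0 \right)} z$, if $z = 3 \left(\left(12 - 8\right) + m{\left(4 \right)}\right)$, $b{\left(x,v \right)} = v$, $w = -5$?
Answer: $88$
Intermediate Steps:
$m{\left(G \right)} = 10 + 2 G$ ($m{\left(G \right)} = - 2 \left(-5 - G\right) = 10 + 2 G$)
$z = 66$ ($z = 3 \left(\left(12 - 8\right) + \left(10 + 2 \cdot 4\right)\right) = 3 \left(4 + \left(10 + 8\right)\right) = 3 \left(4 + 18\right) = 3 \cdot 22 = 66$)
$88 + \left(-4\right) \left(-4\right) b{\left(-3,0 \right)} z = 88 + \left(-4\right) \left(-4\right) 0 \cdot 66 = 88 + 16 \cdot 0 \cdot 66 = 88 + 0 \cdot 66 = 88 + 0 = 88$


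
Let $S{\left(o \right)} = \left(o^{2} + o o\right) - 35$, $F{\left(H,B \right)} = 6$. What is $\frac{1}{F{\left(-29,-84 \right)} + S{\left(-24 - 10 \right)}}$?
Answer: $\frac{1}{2283} \approx 0.00043802$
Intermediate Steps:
$S{\left(o \right)} = -35 + 2 o^{2}$ ($S{\left(o \right)} = \left(o^{2} + o^{2}\right) - 35 = 2 o^{2} - 35 = -35 + 2 o^{2}$)
$\frac{1}{F{\left(-29,-84 \right)} + S{\left(-24 - 10 \right)}} = \frac{1}{6 - \left(35 - 2 \left(-24 - 10\right)^{2}\right)} = \frac{1}{6 - \left(35 - 2 \left(-34\right)^{2}\right)} = \frac{1}{6 + \left(-35 + 2 \cdot 1156\right)} = \frac{1}{6 + \left(-35 + 2312\right)} = \frac{1}{6 + 2277} = \frac{1}{2283}$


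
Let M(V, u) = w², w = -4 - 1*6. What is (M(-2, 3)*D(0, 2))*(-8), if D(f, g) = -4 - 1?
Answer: 4000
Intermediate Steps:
w = -10 (w = -4 - 6 = -10)
D(f, g) = -5
M(V, u) = 100 (M(V, u) = (-10)² = 100)
(M(-2, 3)*D(0, 2))*(-8) = (100*(-5))*(-8) = -500*(-8) = 4000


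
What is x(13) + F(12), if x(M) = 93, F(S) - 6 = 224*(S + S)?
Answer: 5475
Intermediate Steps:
F(S) = 6 + 448*S (F(S) = 6 + 224*(S + S) = 6 + 224*(2*S) = 6 + 448*S)
x(13) + F(12) = 93 + (6 + 448*12) = 93 + (6 + 5376) = 93 + 5382 = 5475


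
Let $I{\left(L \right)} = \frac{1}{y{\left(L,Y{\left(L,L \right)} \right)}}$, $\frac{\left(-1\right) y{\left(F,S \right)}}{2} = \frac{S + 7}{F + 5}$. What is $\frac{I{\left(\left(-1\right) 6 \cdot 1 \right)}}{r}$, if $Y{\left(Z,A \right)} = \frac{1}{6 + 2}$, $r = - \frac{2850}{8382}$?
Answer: $- \frac{5588}{27075} \approx -0.20639$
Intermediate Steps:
$r = - \frac{475}{1397}$ ($r = \left(-2850\right) \frac{1}{8382} = - \frac{475}{1397} \approx -0.34001$)
$Y{\left(Z,A \right)} = \frac{1}{8}$
$y{\left(F,S \right)} = - \frac{2 \left(7 + S\right)}{5 + F}$ ($y{\left(F,S \right)} = - 2 \frac{S + 7}{F + 5} = - 2 \frac{7 + S}{5 + F} = - \frac{2 \left(7 + S\right)}{5 + F}$)
$I{\left(L \right)} = - \frac{20}{57} - \frac{4 L}{57}$ ($I{\left(L \right)} = \frac{1}{2 \frac{1}{5 + L} \left(-7 - \frac{1}{8}\right)} = \frac{1}{2 \frac{1}{5 + L} \left(- \frac{57}{8}\right)} = \frac{1}{\left(- \frac{57}{4}\right) \frac{1}{5 + L}} = - \frac{20}{57} - \frac{4 L}{57}$)
$\frac{I{\left(\left(-1\right) 6 \cdot 1 \right)}}{r} = \frac{- \frac{20}{57} - \frac{4 \left(-1\right) 6 \cdot 1}{57}}{- \frac{475}{1397}} = \left(- \frac{20}{57} - \frac{4 \left(\left(-6\right) 1\right)}{57}\right) \left(- \frac{1397}{475}\right) = \left(- \frac{20}{57} - - \frac{8}{19}\right) \left(- \frac{1397}{475}\right) = \left(- \frac{20}{57} + \frac{8}{19}\right) \left(- \frac{1397}{475}\right) = \frac{4}{57} \left(- \frac{1397}{475}\right) = - \frac{5588}{27075}$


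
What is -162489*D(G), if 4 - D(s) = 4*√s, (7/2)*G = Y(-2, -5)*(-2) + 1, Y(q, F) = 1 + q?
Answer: -649956 + 649956*√42/7 ≈ -48214.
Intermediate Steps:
G = 6/7 (G = 2*((1 - 2)*(-2) + 1)/7 = 2*(-1*(-2) + 1)/7 = 2*(2 + 1)/7 = (2/7)*3 = 6/7 ≈ 0.85714)
D(s) = 4 - 4*√s
-162489*D(G) = -162489*(4 - 4*√42/7) = -649956 + 649956*√42/7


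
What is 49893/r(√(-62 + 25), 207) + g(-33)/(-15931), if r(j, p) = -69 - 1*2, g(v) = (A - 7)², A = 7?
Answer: -49893/71 ≈ -702.72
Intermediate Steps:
g(v) = 0 (g(v) = (7 - 7)² = 0² = 0)
r(j, p) = -71 (r(j, p) = -69 - 2 = -71)
49893/r(√(-62 + 25), 207) + g(-33)/(-15931) = 49893/(-71) + 0/(-15931) = 49893*(-1/71) + 0*(-1/15931) = -49893/71 + 0 = -49893/71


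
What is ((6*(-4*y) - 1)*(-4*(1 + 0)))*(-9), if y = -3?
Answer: 2556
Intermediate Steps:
((6*(-4*y) - 1)*(-4*(1 + 0)))*(-9) = ((6*(-4*(-3)) - 1)*(-4*(1 + 0)))*(-9) = ((6*12 - 1)*(-4*1))*(-9) = ((72 - 1)*(-4))*(-9) = (71*(-4))*(-9) = -284*(-9) = 2556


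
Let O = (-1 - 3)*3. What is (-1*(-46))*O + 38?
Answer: -514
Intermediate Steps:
O = -12 (O = -4*3 = -12)
(-1*(-46))*O + 38 = -1*(-46)*(-12) + 38 = 46*(-12) + 38 = -552 + 38 = -514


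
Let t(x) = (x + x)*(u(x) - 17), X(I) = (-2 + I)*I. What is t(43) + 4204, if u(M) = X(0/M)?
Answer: 2742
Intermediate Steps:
X(I) = I*(-2 + I)
u(M) = 0 (u(M) = (0/M)*(-2 + 0/M) = 0*(-2 + 0) = 0*(-2) = 0)
t(x) = -34*x (t(x) = (x + x)*(0 - 17) = (2*x)*(-17) = -34*x)
t(43) + 4204 = -34*43 + 4204 = -1462 + 4204 = 2742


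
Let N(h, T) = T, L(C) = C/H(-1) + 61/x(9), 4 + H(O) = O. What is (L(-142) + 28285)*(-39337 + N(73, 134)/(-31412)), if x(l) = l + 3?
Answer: -1049755397452801/942360 ≈ -1.1140e+9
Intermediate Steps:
H(O) = -4 + O
x(l) = 3 + l
L(C) = 61/12 - C/5 (L(C) = C/(-4 - 1) + 61/(3 + 9) = C/(-5) + 61/12 = C*(-⅕) + 61*(1/12) = -C/5 + 61/12 = 61/12 - C/5)
(L(-142) + 28285)*(-39337 + N(73, 134)/(-31412)) = ((61/12 - ⅕*(-142)) + 28285)*(-39337 + 134/(-31412)) = ((61/12 + 142/5) + 28285)*(-39337 + 134*(-1/31412)) = (2009/60 + 28285)*(-39337 - 67/15706) = (1699109/60)*(-617826989/15706) = -1049755397452801/942360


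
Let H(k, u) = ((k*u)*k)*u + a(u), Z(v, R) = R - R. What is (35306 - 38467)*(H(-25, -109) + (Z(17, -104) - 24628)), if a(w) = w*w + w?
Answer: -23431762809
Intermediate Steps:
Z(v, R) = 0
a(w) = w + w**2 (a(w) = w**2 + w = w + w**2)
H(k, u) = u*(1 + u) + k**2*u**2 (H(k, u) = ((k*u)*k)*u + u*(1 + u) = (u*k**2)*u + u*(1 + u) = k**2*u**2 + u*(1 + u) = u*(1 + u) + k**2*u**2)
(35306 - 38467)*(H(-25, -109) + (Z(17, -104) - 24628)) = (35306 - 38467)*(-109*(1 - 109 - 109*(-25)**2) + (0 - 24628)) = -3161*(-109*(1 - 109 - 109*625) - 24628) = -3161*(-109*(1 - 109 - 68125) - 24628) = -3161*(-109*(-68233) - 24628) = -3161*(7437397 - 24628) = -3161*7412769 = -23431762809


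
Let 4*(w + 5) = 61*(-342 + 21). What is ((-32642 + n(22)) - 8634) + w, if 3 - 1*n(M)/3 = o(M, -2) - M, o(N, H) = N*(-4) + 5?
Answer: -183409/4 ≈ -45852.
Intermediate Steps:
o(N, H) = 5 - 4*N (o(N, H) = -4*N + 5 = 5 - 4*N)
n(M) = -6 + 15*M (n(M) = 9 - 3*((5 - 4*M) - M) = 9 - 3*(5 - 5*M) = 9 + (-15 + 15*M) = -6 + 15*M)
w = -19601/4 (w = -5 + (61*(-342 + 21))/4 = -5 + (61*(-321))/4 = -5 + (¼)*(-19581) = -5 - 19581/4 = -19601/4 ≈ -4900.3)
((-32642 + n(22)) - 8634) + w = ((-32642 + (-6 + 15*22)) - 8634) - 19601/4 = ((-32642 + (-6 + 330)) - 8634) - 19601/4 = ((-32642 + 324) - 8634) - 19601/4 = (-32318 - 8634) - 19601/4 = -40952 - 19601/4 = -183409/4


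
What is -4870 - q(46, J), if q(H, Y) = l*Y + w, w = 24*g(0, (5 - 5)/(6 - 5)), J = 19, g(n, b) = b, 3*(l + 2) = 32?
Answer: -15104/3 ≈ -5034.7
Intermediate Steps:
l = 26/3 (l = -2 + (1/3)*32 = -2 + 32/3 = 26/3 ≈ 8.6667)
w = 0 (w = 24*((5 - 5)/(6 - 5)) = 24*(0/1) = 24*(0*1) = 24*0 = 0)
q(H, Y) = 26*Y/3 (q(H, Y) = 26*Y/3 + 0 = 26*Y/3)
-4870 - q(46, J) = -4870 - 26*19/3 = -4870 - 1*494/3 = -4870 - 494/3 = -15104/3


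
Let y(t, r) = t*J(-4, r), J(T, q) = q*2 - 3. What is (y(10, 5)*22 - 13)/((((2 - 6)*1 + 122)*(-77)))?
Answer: -1527/9086 ≈ -0.16806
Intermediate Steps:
J(T, q) = -3 + 2*q (J(T, q) = 2*q - 3 = -3 + 2*q)
y(t, r) = t*(-3 + 2*r)
(y(10, 5)*22 - 13)/((((2 - 6)*1 + 122)*(-77))) = ((10*(-3 + 2*5))*22 - 13)/((((2 - 6)*1 + 122)*(-77))) = ((10*(-3 + 10))*22 - 13)/(((-4*1 + 122)*(-77))) = ((10*7)*22 - 13)/(((-4 + 122)*(-77))) = (70*22 - 13)/((118*(-77))) = (1540 - 13)/(-9086) = 1527*(-1/9086) = -1527/9086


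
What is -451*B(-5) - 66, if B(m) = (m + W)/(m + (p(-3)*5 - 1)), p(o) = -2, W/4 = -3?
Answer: -8723/16 ≈ -545.19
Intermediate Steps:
W = -12 (W = 4*(-3) = -12)
B(m) = (-12 + m)/(-11 + m) (B(m) = (m - 12)/(m + (-2*5 - 1)) = (-12 + m)/(m + (-10 - 1)) = (-12 + m)/(m - 11) = (-12 + m)/(-11 + m))
-451*B(-5) - 66 = -451*(-12 - 5)/(-11 - 5) - 66 = -451*(-17)/(-16) - 66 = -(-451)*(-17)/16 - 66 = -451*17/16 - 66 = -7667/16 - 66 = -8723/16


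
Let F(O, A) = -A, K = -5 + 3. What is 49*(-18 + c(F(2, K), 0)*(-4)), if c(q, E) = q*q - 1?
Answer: -1470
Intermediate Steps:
K = -2
c(q, E) = -1 + q² (c(q, E) = q² - 1 = -1 + q²)
49*(-18 + c(F(2, K), 0)*(-4)) = 49*(-18 + (-1 + (-1*(-2))²)*(-4)) = 49*(-18 + (-1 + 2²)*(-4)) = 49*(-18 + (-1 + 4)*(-4)) = 49*(-18 + 3*(-4)) = 49*(-18 - 12) = 49*(-30) = -1470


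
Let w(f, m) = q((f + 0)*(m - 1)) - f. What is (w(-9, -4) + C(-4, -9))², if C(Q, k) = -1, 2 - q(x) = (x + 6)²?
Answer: 6713281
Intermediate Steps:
q(x) = 2 - (6 + x)² (q(x) = 2 - (x + 6)² = 2 - (6 + x)²)
w(f, m) = 2 - f - (6 + f*(-1 + m))² (w(f, m) = (2 - (6 + (f + 0)*(m - 1))²) - f = (2 - (6 + f*(-1 + m))²) - f = 2 - f - (6 + f*(-1 + m))²)
(w(-9, -4) + C(-4, -9))² = ((2 - 1*(-9) - (6 - 9*(-1 - 4))²) - 1)² = ((2 + 9 - (6 - 9*(-5))²) - 1)² = ((2 + 9 - (6 + 45)²) - 1)² = ((2 + 9 - 1*51²) - 1)² = ((2 + 9 - 1*2601) - 1)² = ((2 + 9 - 2601) - 1)² = (-2590 - 1)² = (-2591)² = 6713281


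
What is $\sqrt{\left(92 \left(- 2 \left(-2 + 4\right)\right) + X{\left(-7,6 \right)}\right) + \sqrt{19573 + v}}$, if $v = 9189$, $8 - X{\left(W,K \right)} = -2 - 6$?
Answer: $\sqrt{-352 + \sqrt{28762}} \approx 13.506 i$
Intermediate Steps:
$X{\left(W,K \right)} = 16$ ($X{\left(W,K \right)} = 8 - \left(-2 - 6\right) = 8 - -8 = 8 + 8 = 16$)
$\sqrt{\left(92 \left(- 2 \left(-2 + 4\right)\right) + X{\left(-7,6 \right)}\right) + \sqrt{19573 + v}} = \sqrt{\left(92 \left(- 2 \left(-2 + 4\right)\right) + 16\right) + \sqrt{19573 + 9189}} = \sqrt{\left(92 \left(\left(-2\right) 2\right) + 16\right) + \sqrt{28762}} = \sqrt{\left(92 \left(-4\right) + 16\right) + \sqrt{28762}} = \sqrt{\left(-368 + 16\right) + \sqrt{28762}} = \sqrt{-352 + \sqrt{28762}}$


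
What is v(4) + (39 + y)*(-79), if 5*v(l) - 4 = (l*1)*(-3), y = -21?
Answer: -7118/5 ≈ -1423.6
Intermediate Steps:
v(l) = ⅘ - 3*l/5 (v(l) = ⅘ + ((l*1)*(-3))/5 = ⅘ + (l*(-3))/5 = ⅘ + (-3*l)/5 = ⅘ - 3*l/5)
v(4) + (39 + y)*(-79) = (⅘ - ⅗*4) + (39 - 21)*(-79) = (⅘ - 12/5) + 18*(-79) = -8/5 - 1422 = -7118/5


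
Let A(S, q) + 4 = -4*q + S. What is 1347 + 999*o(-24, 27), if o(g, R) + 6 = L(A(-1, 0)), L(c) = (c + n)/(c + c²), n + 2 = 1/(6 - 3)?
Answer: -4980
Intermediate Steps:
n = -5/3 (n = -2 + 1/(6 - 3) = -2 + 1/3 = -2 + ⅓ = -5/3 ≈ -1.6667)
A(S, q) = -4 + S - 4*q (A(S, q) = -4 + (-4*q + S) = -4 + (S - 4*q) = -4 + S - 4*q)
L(c) = (-5/3 + c)/(c + c²) (L(c) = (c - 5/3)/(c + c²) = (-5/3 + c)/(c + c²))
o(g, R) = -19/3 (o(g, R) = -6 + (-5/3 + (-4 - 1 - 4*0))/((-4 - 1 - 4*0)*(1 + (-4 - 1 - 4*0))) = -6 + (-5/3 + (-4 - 1 + 0))/((-4 - 1 + 0)*(1 + (-4 - 1 + 0))) = -6 + (-5/3 - 5)/((-5)*(1 - 5)) = -6 - ⅕*(-20/3)/(-4) = -6 - ⅕*(-¼)*(-20/3) = -6 - ⅓ = -19/3)
1347 + 999*o(-24, 27) = 1347 + 999*(-19/3) = 1347 - 6327 = -4980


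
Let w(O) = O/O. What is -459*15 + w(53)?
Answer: -6884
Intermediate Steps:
w(O) = 1
-459*15 + w(53) = -459*15 + 1 = -6885 + 1 = -6884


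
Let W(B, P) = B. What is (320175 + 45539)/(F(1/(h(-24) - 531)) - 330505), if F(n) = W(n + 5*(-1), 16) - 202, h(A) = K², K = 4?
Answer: -188342710/170316681 ≈ -1.1058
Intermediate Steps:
h(A) = 16 (h(A) = 4² = 16)
F(n) = -207 + n (F(n) = (n + 5*(-1)) - 202 = (n - 5) - 202 = (-5 + n) - 202 = -207 + n)
(320175 + 45539)/(F(1/(h(-24) - 531)) - 330505) = (320175 + 45539)/((-207 + 1/(16 - 531)) - 330505) = 365714/((-207 + 1/(-515)) - 330505) = 365714/((-207 - 1/515) - 330505) = 365714/(-106606/515 - 330505) = 365714/(-170316681/515) = 365714*(-515/170316681) = -188342710/170316681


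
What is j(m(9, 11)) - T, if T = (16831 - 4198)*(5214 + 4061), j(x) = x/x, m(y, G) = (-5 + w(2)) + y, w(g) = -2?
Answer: -117171074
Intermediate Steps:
m(y, G) = -7 + y (m(y, G) = (-5 - 2) + y = -7 + y)
j(x) = 1
T = 117171075 (T = 12633*9275 = 117171075)
j(m(9, 11)) - T = 1 - 1*117171075 = 1 - 117171075 = -117171074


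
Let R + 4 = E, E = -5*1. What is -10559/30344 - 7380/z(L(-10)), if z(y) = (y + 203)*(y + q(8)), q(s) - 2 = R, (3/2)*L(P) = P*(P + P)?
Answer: -6053326229/11603879384 ≈ -0.52166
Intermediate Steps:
E = -5
R = -9 (R = -4 - 5 = -9)
L(P) = 4*P²/3 (L(P) = 2*(P*(P + P))/3 = 2*(P*(2*P))/3 = 2*(2*P²)/3 = 4*P²/3)
q(s) = -7 (q(s) = 2 - 9 = -7)
z(y) = (-7 + y)*(203 + y) (z(y) = (y + 203)*(y - 7) = (203 + y)*(-7 + y) = (-7 + y)*(203 + y))
-10559/30344 - 7380/z(L(-10)) = -10559/30344 - 7380/(-1421 + ((4/3)*(-10)²)² + 196*((4/3)*(-10)²)) = -10559*1/30344 - 7380/(-1421 + ((4/3)*100)² + 196*((4/3)*100)) = -10559/30344 - 7380/(-1421 + (400/3)² + 196*(400/3)) = -10559/30344 - 7380/(-1421 + 160000/9 + 78400/3) = -10559/30344 - 7380/382411/9 = -10559/30344 - 7380*9/382411 = -10559/30344 - 66420/382411 = -6053326229/11603879384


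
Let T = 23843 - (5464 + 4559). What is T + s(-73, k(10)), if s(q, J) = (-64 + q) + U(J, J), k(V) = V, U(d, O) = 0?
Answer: 13683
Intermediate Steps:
s(q, J) = -64 + q (s(q, J) = (-64 + q) + 0 = -64 + q)
T = 13820 (T = 23843 - 1*10023 = 23843 - 10023 = 13820)
T + s(-73, k(10)) = 13820 + (-64 - 73) = 13820 - 137 = 13683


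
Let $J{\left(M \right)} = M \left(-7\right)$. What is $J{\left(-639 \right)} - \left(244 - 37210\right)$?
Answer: $41439$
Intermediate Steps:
$J{\left(M \right)} = - 7 M$
$J{\left(-639 \right)} - \left(244 - 37210\right) = \left(-7\right) \left(-639\right) - \left(244 - 37210\right) = 4473 - \left(244 - 37210\right) = 4473 - -36966 = 4473 + 36966 = 41439$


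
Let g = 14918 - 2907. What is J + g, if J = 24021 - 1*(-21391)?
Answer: 57423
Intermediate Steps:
g = 12011
J = 45412 (J = 24021 + 21391 = 45412)
J + g = 45412 + 12011 = 57423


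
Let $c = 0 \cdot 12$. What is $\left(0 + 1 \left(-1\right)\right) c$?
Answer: $0$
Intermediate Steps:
$c = 0$
$\left(0 + 1 \left(-1\right)\right) c = \left(0 + 1 \left(-1\right)\right) 0 = \left(0 - 1\right) 0 = \left(-1\right) 0 = 0$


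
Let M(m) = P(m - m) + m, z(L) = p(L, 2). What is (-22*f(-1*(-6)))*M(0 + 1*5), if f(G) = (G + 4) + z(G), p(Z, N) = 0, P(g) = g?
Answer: -1100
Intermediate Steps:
z(L) = 0
f(G) = 4 + G (f(G) = (G + 4) + 0 = (4 + G) + 0 = 4 + G)
M(m) = m (M(m) = (m - m) + m = 0 + m = m)
(-22*f(-1*(-6)))*M(0 + 1*5) = (-22*(4 - 1*(-6)))*(0 + 1*5) = (-22*(4 + 6))*(0 + 5) = -22*10*5 = -220*5 = -1100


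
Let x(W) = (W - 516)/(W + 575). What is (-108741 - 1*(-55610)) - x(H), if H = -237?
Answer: -17957525/338 ≈ -53129.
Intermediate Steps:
x(W) = (-516 + W)/(575 + W)
(-108741 - 1*(-55610)) - x(H) = (-108741 - 1*(-55610)) - (-516 - 237)/(575 - 237) = (-108741 + 55610) - (-753)/338 = -53131 - (-753)/338 = -53131 - 1*(-753/338) = -53131 + 753/338 = -17957525/338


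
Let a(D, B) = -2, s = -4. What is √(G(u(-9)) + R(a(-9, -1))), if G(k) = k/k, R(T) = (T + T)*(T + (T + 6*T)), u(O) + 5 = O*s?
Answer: √65 ≈ 8.0623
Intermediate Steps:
u(O) = -5 - 4*O (u(O) = -5 + O*(-4) = -5 - 4*O)
R(T) = 16*T² (R(T) = (2*T)*(T + 7*T) = (2*T)*(8*T) = 16*T²)
G(k) = 1
√(G(u(-9)) + R(a(-9, -1))) = √(1 + 16*(-2)²) = √(1 + 16*4) = √(1 + 64) = √65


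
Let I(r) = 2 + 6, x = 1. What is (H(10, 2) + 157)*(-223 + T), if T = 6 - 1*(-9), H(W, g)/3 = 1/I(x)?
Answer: -32734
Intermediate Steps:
I(r) = 8
H(W, g) = 3/8
T = 15 (T = 6 + 9 = 15)
(H(10, 2) + 157)*(-223 + T) = (3/8 + 157)*(-223 + 15) = (1259/8)*(-208) = -32734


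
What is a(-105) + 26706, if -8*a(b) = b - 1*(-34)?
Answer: 213719/8 ≈ 26715.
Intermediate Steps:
a(b) = -17/4 - b/8 (a(b) = -(b - 1*(-34))/8 = -(b + 34)/8 = -(34 + b)/8 = -17/4 - b/8)
a(-105) + 26706 = (-17/4 - 1/8*(-105)) + 26706 = (-17/4 + 105/8) + 26706 = 71/8 + 26706 = 213719/8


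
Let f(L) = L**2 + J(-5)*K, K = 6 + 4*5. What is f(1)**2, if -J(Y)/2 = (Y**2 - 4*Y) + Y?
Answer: 4322241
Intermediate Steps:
K = 26 (K = 6 + 20 = 26)
J(Y) = -2*Y**2 + 6*Y (J(Y) = -2*((Y**2 - 4*Y) + Y) = -2*(Y**2 - 3*Y) = -2*Y**2 + 6*Y)
f(L) = -2080 + L**2 (f(L) = L**2 + (2*(-5)*(3 - 1*(-5)))*26 = L**2 + (2*(-5)*(3 + 5))*26 = L**2 + (2*(-5)*8)*26 = L**2 - 80*26 = L**2 - 2080 = -2080 + L**2)
f(1)**2 = (-2080 + 1**2)**2 = (-2080 + 1)**2 = (-2079)**2 = 4322241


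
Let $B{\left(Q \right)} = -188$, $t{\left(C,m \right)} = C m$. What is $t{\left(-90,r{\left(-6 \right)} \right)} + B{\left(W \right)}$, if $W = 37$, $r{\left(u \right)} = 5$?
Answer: $-638$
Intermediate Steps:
$t{\left(-90,r{\left(-6 \right)} \right)} + B{\left(W \right)} = \left(-90\right) 5 - 188 = -450 - 188 = -638$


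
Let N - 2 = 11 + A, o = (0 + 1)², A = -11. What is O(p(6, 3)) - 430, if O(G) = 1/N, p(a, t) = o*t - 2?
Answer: -859/2 ≈ -429.50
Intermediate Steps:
o = 1 (o = 1² = 1)
N = 2 (N = 2 + (11 - 11) = 2 + 0 = 2)
p(a, t) = -2 + t (p(a, t) = 1*t - 2 = t - 2 = -2 + t)
O(G) = ½ (O(G) = 1/2 = ½)
O(p(6, 3)) - 430 = ½ - 430 = -859/2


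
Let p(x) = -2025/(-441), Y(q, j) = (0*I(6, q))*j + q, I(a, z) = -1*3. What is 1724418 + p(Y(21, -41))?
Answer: 84496707/49 ≈ 1.7244e+6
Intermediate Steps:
I(a, z) = -3
Y(q, j) = q (Y(q, j) = (0*(-3))*j + q = 0*j + q = 0 + q = q)
p(x) = 225/49 (p(x) = -2025*(-1/441) = 225/49)
1724418 + p(Y(21, -41)) = 1724418 + 225/49 = 84496707/49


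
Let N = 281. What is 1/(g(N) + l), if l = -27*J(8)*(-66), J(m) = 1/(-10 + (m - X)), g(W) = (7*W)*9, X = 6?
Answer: 4/69921 ≈ 5.7207e-5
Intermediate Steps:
g(W) = 63*W
J(m) = 1/(-16 + m) (J(m) = 1/(-10 + (m - 1*6)) = 1/(-10 + (m - 6)) = 1/(-10 + (-6 + m)) = 1/(-16 + m))
l = -891/4 (l = -27/(-16 + 8)*(-66) = -27/(-8)*(-66) = -27*(-⅛)*(-66) = (27/8)*(-66) = -891/4 ≈ -222.75)
1/(g(N) + l) = 1/(63*281 - 891/4) = 1/(17703 - 891/4) = 1/(69921/4) = 4/69921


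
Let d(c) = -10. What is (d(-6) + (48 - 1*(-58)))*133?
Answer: 12768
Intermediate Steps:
(d(-6) + (48 - 1*(-58)))*133 = (-10 + (48 - 1*(-58)))*133 = (-10 + (48 + 58))*133 = (-10 + 106)*133 = 96*133 = 12768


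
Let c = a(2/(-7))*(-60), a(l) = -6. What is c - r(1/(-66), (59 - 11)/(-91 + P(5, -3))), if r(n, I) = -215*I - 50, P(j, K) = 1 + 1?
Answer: 26170/89 ≈ 294.04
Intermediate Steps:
P(j, K) = 2
r(n, I) = -50 - 215*I
c = 360 (c = -6*(-60) = 360)
c - r(1/(-66), (59 - 11)/(-91 + P(5, -3))) = 360 - (-50 - 215*(59 - 11)/(-91 + 2)) = 360 - (-50 - 10320/(-89)) = 360 - (-50 - 10320*(-1)/89) = 360 - (-50 - 215*(-48/89)) = 360 - (-50 + 10320/89) = 360 - 1*5870/89 = 360 - 5870/89 = 26170/89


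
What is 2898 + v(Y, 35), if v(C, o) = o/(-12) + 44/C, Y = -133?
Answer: 4620025/1596 ≈ 2894.8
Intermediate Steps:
v(C, o) = 44/C - o/12 (v(C, o) = o*(-1/12) + 44/C = -o/12 + 44/C = 44/C - o/12)
2898 + v(Y, 35) = 2898 + (44/(-133) - 1/12*35) = 2898 + (44*(-1/133) - 35/12) = 2898 + (-44/133 - 35/12) = 2898 - 5183/1596 = 4620025/1596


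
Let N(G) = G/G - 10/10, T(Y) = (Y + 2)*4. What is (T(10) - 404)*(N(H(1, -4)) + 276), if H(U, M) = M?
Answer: -98256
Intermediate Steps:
T(Y) = 8 + 4*Y (T(Y) = (2 + Y)*4 = 8 + 4*Y)
N(G) = 0 (N(G) = 1 - 10*⅒ = 1 - 1 = 0)
(T(10) - 404)*(N(H(1, -4)) + 276) = ((8 + 4*10) - 404)*(0 + 276) = ((8 + 40) - 404)*276 = (48 - 404)*276 = -356*276 = -98256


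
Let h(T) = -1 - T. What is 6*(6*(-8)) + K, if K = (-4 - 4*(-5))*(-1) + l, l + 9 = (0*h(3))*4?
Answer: -313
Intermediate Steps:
l = -9 (l = -9 + (0*(-1 - 1*3))*4 = -9 + (0*(-1 - 3))*4 = -9 + (0*(-4))*4 = -9 + 0*4 = -9 + 0 = -9)
K = -25 (K = (-4 - 4*(-5))*(-1) - 9 = (-4 + 20)*(-1) - 9 = 16*(-1) - 9 = -16 - 9 = -25)
6*(6*(-8)) + K = 6*(6*(-8)) - 25 = 6*(-48) - 25 = -288 - 25 = -313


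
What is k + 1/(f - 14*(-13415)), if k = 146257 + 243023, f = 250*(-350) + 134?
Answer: 39100840321/100444 ≈ 3.8928e+5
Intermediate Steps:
f = -87366 (f = -87500 + 134 = -87366)
k = 389280
k + 1/(f - 14*(-13415)) = 389280 + 1/(-87366 - 14*(-13415)) = 389280 + 1/(-87366 + 187810) = 389280 + 1/100444 = 39100840321/100444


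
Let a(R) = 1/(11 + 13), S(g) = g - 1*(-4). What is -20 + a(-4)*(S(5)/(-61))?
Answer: -9763/488 ≈ -20.006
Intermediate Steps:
S(g) = 4 + g (S(g) = g + 4 = 4 + g)
a(R) = 1/24
-20 + a(-4)*(S(5)/(-61)) = -20 + ((4 + 5)/(-61))/24 = -20 + (9*(-1/61))/24 = -20 + (1/24)*(-9/61) = -20 - 3/488 = -9763/488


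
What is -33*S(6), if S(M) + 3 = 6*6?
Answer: -1089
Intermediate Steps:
S(M) = 33 (S(M) = -3 + 6*6 = -3 + 36 = 33)
-33*S(6) = -33*33 = -1089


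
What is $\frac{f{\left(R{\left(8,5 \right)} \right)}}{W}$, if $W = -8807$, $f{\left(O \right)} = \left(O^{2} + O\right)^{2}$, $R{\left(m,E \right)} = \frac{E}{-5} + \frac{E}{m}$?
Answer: $- \frac{225}{36073472} \approx -6.2373 \cdot 10^{-6}$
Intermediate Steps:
$R{\left(m,E \right)} = - \frac{E}{5} + \frac{E}{m}$ ($R{\left(m,E \right)} = E \left(- \frac{1}{5}\right) + \frac{E}{m} = - \frac{E}{5} + \frac{E}{m}$)
$f{\left(O \right)} = \left(O + O^{2}\right)^{2}$
$\frac{f{\left(R{\left(8,5 \right)} \right)}}{W} = \frac{\left(\left(- \frac{1}{5}\right) 5 + \frac{5}{8}\right)^{2} \left(1 + \left(\left(- \frac{1}{5}\right) 5 + \frac{5}{8}\right)\right)^{2}}{-8807} = \left(-1 + 5 \cdot \frac{1}{8}\right)^{2} \left(1 + \left(-1 + 5 \cdot \frac{1}{8}\right)\right)^{2} \left(- \frac{1}{8807}\right) = \left(-1 + \frac{5}{8}\right)^{2} \left(1 + \left(-1 + \frac{5}{8}\right)\right)^{2} \left(- \frac{1}{8807}\right) = \left(- \frac{3}{8}\right)^{2} \left(1 - \frac{3}{8}\right)^{2} \left(- \frac{1}{8807}\right) = \frac{9 \left(\frac{5}{8}\right)^{2}}{64} \left(- \frac{1}{8807}\right) = \frac{9}{64} \cdot \frac{25}{64} \left(- \frac{1}{8807}\right) = \frac{225}{4096} \left(- \frac{1}{8807}\right) = - \frac{225}{36073472}$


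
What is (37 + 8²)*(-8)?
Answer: -808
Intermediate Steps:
(37 + 8²)*(-8) = (37 + 64)*(-8) = 101*(-8) = -808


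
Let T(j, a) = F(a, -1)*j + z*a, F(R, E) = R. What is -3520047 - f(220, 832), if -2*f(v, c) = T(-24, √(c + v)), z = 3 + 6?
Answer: -3520047 - 15*√263 ≈ -3.5203e+6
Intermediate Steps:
z = 9
T(j, a) = 9*a + a*j (T(j, a) = a*j + 9*a = 9*a + a*j)
f(v, c) = 15*√(c + v)/2 (f(v, c) = -√(c + v)*(9 - 24)/2 = -√(c + v)*(-15)/2 = -(-15)*√(c + v)/2 = 15*√(c + v)/2)
-3520047 - f(220, 832) = -3520047 - 15*√(832 + 220)/2 = -3520047 - 15*√1052/2 = -3520047 - 15*2*√263/2 = -3520047 - 15*√263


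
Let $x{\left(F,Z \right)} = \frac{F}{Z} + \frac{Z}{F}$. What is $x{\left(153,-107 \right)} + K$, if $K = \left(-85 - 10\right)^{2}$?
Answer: $\frac{147713417}{16371} \approx 9022.9$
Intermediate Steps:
$K = 9025$ ($K = \left(-95\right)^{2} = 9025$)
$x{\left(153,-107 \right)} + K = \left(\frac{153}{-107} - \frac{107}{153}\right) + 9025 = \left(153 \left(- \frac{1}{107}\right) - \frac{107}{153}\right) + 9025 = \left(- \frac{153}{107} - \frac{107}{153}\right) + 9025 = - \frac{34858}{16371} + 9025 = \frac{147713417}{16371}$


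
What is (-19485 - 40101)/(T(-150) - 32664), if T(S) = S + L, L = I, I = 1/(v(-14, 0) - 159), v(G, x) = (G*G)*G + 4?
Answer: 172739814/95127787 ≈ 1.8159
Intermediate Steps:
v(G, x) = 4 + G³ (v(G, x) = G²*G + 4 = G³ + 4 = 4 + G³)
I = -1/2899 (I = 1/((4 + (-14)³) - 159) = 1/((4 - 2744) - 159) = 1/(-2740 - 159) = 1/(-2899) = -1/2899 ≈ -0.00034495)
L = -1/2899 ≈ -0.00034495
T(S) = -1/2899 + S (T(S) = S - 1/2899 = -1/2899 + S)
(-19485 - 40101)/(T(-150) - 32664) = (-19485 - 40101)/((-1/2899 - 150) - 32664) = -59586/(-434851/2899 - 32664) = -59586/(-95127787/2899) = -59586*(-2899/95127787) = 172739814/95127787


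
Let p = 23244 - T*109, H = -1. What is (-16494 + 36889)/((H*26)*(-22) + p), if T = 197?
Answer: 20395/2343 ≈ 8.7047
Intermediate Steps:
p = 1771 (p = 23244 - 197*109 = 23244 - 1*21473 = 23244 - 21473 = 1771)
(-16494 + 36889)/((H*26)*(-22) + p) = (-16494 + 36889)/(-1*26*(-22) + 1771) = 20395/(-26*(-22) + 1771) = 20395/(572 + 1771) = 20395/2343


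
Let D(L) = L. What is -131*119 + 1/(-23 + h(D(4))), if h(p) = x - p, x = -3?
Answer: -467671/30 ≈ -15589.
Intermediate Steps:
h(p) = -3 - p
-131*119 + 1/(-23 + h(D(4))) = -131*119 + 1/(-23 + (-3 - 1*4)) = -15589 + 1/(-23 + (-3 - 4)) = -15589 + 1/(-23 - 7) = -15589 + 1/(-30) = -15589 - 1/30 = -467671/30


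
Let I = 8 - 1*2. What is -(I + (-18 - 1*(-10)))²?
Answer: -4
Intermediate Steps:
I = 6 (I = 8 - 2 = 6)
-(I + (-18 - 1*(-10)))² = -(6 + (-18 - 1*(-10)))² = -(6 + (-18 + 10))² = -(6 - 8)² = -1*(-2)² = -1*4 = -4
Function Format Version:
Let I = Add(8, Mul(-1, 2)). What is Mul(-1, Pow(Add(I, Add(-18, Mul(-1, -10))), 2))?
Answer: -4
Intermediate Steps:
I = 6 (I = Add(8, -2) = 6)
Mul(-1, Pow(Add(I, Add(-18, Mul(-1, -10))), 2)) = Mul(-1, Pow(Add(6, Add(-18, Mul(-1, -10))), 2)) = Mul(-1, Pow(Add(6, Add(-18, 10)), 2)) = Mul(-1, Pow(Add(6, -8), 2)) = Mul(-1, Pow(-2, 2)) = Mul(-1, 4) = -4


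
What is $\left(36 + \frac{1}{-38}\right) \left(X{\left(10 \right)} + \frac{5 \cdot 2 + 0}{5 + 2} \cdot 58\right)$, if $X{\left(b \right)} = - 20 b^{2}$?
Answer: $- \frac{9172570}{133} \approx -68967.0$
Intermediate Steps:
$\left(36 + \frac{1}{-38}\right) \left(X{\left(10 \right)} + \frac{5 \cdot 2 + 0}{5 + 2} \cdot 58\right) = \left(36 + \frac{1}{-38}\right) \left(- 20 \cdot 10^{2} + \frac{5 \cdot 2 + 0}{5 + 2} \cdot 58\right) = \left(36 - \frac{1}{38}\right) \left(\left(-20\right) 100 + \frac{10 + 0}{7} \cdot 58\right) = \frac{1367 \left(-2000 + 10 \cdot \frac{1}{7} \cdot 58\right)}{38} = \frac{1367 \left(-2000 + \frac{10}{7} \cdot 58\right)}{38} = \frac{1367 \left(-2000 + \frac{580}{7}\right)}{38} = \frac{1367}{38} \left(- \frac{13420}{7}\right) = - \frac{9172570}{133}$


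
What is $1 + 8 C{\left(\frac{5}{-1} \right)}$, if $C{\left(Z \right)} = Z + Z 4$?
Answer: $-199$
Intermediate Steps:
$C{\left(Z \right)} = 5 Z$ ($C{\left(Z \right)} = Z + 4 Z = 5 Z$)
$1 + 8 C{\left(\frac{5}{-1} \right)} = 1 + 8 \cdot 5 \frac{5}{-1} = 1 + 8 \cdot 5 \cdot 5 \left(-1\right) = 1 + 8 \cdot 5 \left(-5\right) = 1 + 8 \left(-25\right) = 1 - 200 = -199$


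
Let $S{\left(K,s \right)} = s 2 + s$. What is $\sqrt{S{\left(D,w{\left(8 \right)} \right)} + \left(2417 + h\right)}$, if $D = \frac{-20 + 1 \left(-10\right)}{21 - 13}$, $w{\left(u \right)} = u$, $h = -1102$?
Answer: $\sqrt{1339} \approx 36.592$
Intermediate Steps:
$D = - \frac{15}{4}$ ($D = \frac{-20 - 10}{8} = \left(-30\right) \frac{1}{8} = - \frac{15}{4} \approx -3.75$)
$S{\left(K,s \right)} = 3 s$ ($S{\left(K,s \right)} = 2 s + s = 3 s$)
$\sqrt{S{\left(D,w{\left(8 \right)} \right)} + \left(2417 + h\right)} = \sqrt{3 \cdot 8 + \left(2417 - 1102\right)} = \sqrt{24 + 1315} = \sqrt{1339}$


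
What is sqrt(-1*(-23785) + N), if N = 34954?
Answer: sqrt(58739) ≈ 242.36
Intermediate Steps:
sqrt(-1*(-23785) + N) = sqrt(-1*(-23785) + 34954) = sqrt(23785 + 34954) = sqrt(58739)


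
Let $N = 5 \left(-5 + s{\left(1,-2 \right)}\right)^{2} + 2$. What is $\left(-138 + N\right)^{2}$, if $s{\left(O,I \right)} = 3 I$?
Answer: $219961$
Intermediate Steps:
$N = 607$ ($N = 5 \left(-5 + 3 \left(-2\right)\right)^{2} + 2 = 5 \left(-5 - 6\right)^{2} + 2 = 5 \left(-11\right)^{2} + 2 = 5 \cdot 121 + 2 = 605 + 2 = 607$)
$\left(-138 + N\right)^{2} = \left(-138 + 607\right)^{2} = 469^{2} = 219961$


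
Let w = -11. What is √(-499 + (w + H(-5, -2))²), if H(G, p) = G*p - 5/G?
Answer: I*√499 ≈ 22.338*I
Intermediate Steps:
H(G, p) = -5/G + G*p
√(-499 + (w + H(-5, -2))²) = √(-499 + (-11 + (-5/(-5) - 5*(-2)))²) = √(-499 + (-11 + (-5*(-⅕) + 10))²) = √(-499 + (-11 + (1 + 10))²) = √(-499 + (-11 + 11)²) = √(-499 + 0²) = √(-499 + 0) = √(-499) = I*√499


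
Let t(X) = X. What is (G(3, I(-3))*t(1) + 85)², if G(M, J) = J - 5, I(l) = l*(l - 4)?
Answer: 10201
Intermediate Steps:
I(l) = l*(-4 + l)
G(M, J) = -5 + J
(G(3, I(-3))*t(1) + 85)² = ((-5 - 3*(-4 - 3))*1 + 85)² = ((-5 - 3*(-7))*1 + 85)² = ((-5 + 21)*1 + 85)² = (16*1 + 85)² = (16 + 85)² = 101² = 10201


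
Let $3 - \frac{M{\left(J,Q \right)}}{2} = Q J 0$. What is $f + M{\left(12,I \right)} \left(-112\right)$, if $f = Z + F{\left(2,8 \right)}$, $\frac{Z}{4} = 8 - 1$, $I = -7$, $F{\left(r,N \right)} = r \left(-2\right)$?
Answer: $-648$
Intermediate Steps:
$F{\left(r,N \right)} = - 2 r$
$M{\left(J,Q \right)} = 6$ ($M{\left(J,Q \right)} = 6 - 2 Q J 0 = 6 - 2 J Q 0 = 6 - 0 = 6 + 0 = 6$)
$Z = 28$ ($Z = 4 \left(8 - 1\right) = 4 \cdot 7 = 28$)
$f = 24$ ($f = 28 - 4 = 24$)
$f + M{\left(12,I \right)} \left(-112\right) = 24 + 6 \left(-112\right) = 24 - 672 = -648$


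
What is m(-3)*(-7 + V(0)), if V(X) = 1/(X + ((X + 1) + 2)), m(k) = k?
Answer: 20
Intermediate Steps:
V(X) = 1/(3 + 2*X) (V(X) = 1/(X + ((1 + X) + 2)) = 1/(X + (3 + X)) = 1/(3 + 2*X))
m(-3)*(-7 + V(0)) = -3*(-7 + 1/(3 + 2*0)) = -3*(-7 + 1/(3 + 0)) = -3*(-7 + 1/3) = -3*(-7 + ⅓) = -3*(-20/3) = 20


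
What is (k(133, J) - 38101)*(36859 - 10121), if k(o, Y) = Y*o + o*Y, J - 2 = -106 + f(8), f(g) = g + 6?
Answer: -1658852258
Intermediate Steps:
f(g) = 6 + g
J = -90 (J = 2 + (-106 + (6 + 8)) = 2 + (-106 + 14) = 2 - 92 = -90)
k(o, Y) = 2*Y*o (k(o, Y) = Y*o + Y*o = 2*Y*o)
(k(133, J) - 38101)*(36859 - 10121) = (2*(-90)*133 - 38101)*(36859 - 10121) = (-23940 - 38101)*26738 = -62041*26738 = -1658852258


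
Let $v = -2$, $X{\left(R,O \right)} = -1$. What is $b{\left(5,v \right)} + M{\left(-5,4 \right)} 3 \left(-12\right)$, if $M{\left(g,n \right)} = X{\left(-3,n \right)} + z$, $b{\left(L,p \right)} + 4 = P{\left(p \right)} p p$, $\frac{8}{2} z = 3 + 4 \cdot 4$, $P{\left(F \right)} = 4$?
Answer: $-123$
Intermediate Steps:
$z = \frac{19}{4}$ ($z = \frac{3 + 4 \cdot 4}{4} = \frac{3 + 16}{4} = \frac{1}{4} \cdot 19 = \frac{19}{4} \approx 4.75$)
$b{\left(L,p \right)} = -4 + 4 p^{2}$ ($b{\left(L,p \right)} = -4 + 4 p p = -4 + 4 p^{2}$)
$M{\left(g,n \right)} = \frac{15}{4}$ ($M{\left(g,n \right)} = -1 + \frac{19}{4} = \frac{15}{4}$)
$b{\left(5,v \right)} + M{\left(-5,4 \right)} 3 \left(-12\right) = \left(-4 + 4 \left(-2\right)^{2}\right) + \frac{15}{4} \cdot 3 \left(-12\right) = \left(-4 + 4 \cdot 4\right) + \frac{45}{4} \left(-12\right) = \left(-4 + 16\right) - 135 = 12 - 135 = -123$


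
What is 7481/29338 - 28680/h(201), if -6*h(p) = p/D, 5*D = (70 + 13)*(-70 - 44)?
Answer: -3184582600405/1965646 ≈ -1.6201e+6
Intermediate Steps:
D = -9462/5 (D = ((70 + 13)*(-70 - 44))/5 = (83*(-114))/5 = (1/5)*(-9462) = -9462/5 ≈ -1892.4)
h(p) = 5*p/56772 (h(p) = -p/(6*(-9462/5)) = -p*(-5)/(6*9462) = -(-5)*p/56772 = 5*p/56772)
7481/29338 - 28680/h(201) = 7481/29338 - 28680/((5/56772)*201) = 7481*(1/29338) - 28680/335/18924 = 7481/29338 - 28680*18924/335 = 7481/29338 - 108548064/67 = -3184582600405/1965646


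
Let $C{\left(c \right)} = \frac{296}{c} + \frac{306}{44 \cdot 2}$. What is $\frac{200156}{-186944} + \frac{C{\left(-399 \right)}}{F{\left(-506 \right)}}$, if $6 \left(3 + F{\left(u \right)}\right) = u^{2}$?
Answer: $- \frac{9370601058781}{8752585676912} \approx -1.0706$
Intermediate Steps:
$C{\left(c \right)} = \frac{153}{44} + \frac{296}{c}$ ($C{\left(c \right)} = \frac{296}{c} + \frac{306}{88} = \frac{296}{c} + 306 \cdot \frac{1}{88} = \frac{296}{c} + \frac{153}{44} = \frac{153}{44} + \frac{296}{c}$)
$F{\left(u \right)} = -3 + \frac{u^{2}}{6}$
$\frac{200156}{-186944} + \frac{C{\left(-399 \right)}}{F{\left(-506 \right)}} = \frac{200156}{-186944} + \frac{\frac{153}{44} + \frac{296}{-399}}{-3 + \frac{\left(-506\right)^{2}}{6}} = 200156 \left(- \frac{1}{186944}\right) + \frac{\frac{153}{44} + 296 \left(- \frac{1}{399}\right)}{-3 + \frac{1}{6} \cdot 256036} = - \frac{50039}{46736} + \frac{\frac{153}{44} - \frac{296}{399}}{-3 + \frac{128018}{3}} = - \frac{50039}{46736} + \frac{48023}{17556 \cdot \frac{128009}{3}} = - \frac{50039}{46736} + \frac{48023}{17556} \cdot \frac{3}{128009} = - \frac{50039}{46736} + \frac{48023}{749108668} = - \frac{9370601058781}{8752585676912}$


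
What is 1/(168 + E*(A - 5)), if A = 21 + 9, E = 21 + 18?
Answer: 1/1143 ≈ 0.00087489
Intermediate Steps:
E = 39
A = 30
1/(168 + E*(A - 5)) = 1/(168 + 39*(30 - 5)) = 1/(168 + 39*25) = 1/(168 + 975) = 1/1143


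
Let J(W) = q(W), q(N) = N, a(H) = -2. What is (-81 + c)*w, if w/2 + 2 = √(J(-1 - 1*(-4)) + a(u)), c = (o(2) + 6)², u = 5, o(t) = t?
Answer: 34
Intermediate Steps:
c = 64 (c = (2 + 6)² = 8² = 64)
J(W) = W
w = -2 (w = -4 + 2*√((-1 - 1*(-4)) - 2) = -4 + 2*√((-1 + 4) - 2) = -4 + 2*√(3 - 2) = -4 + 2*√1 = -4 + 2*1 = -4 + 2 = -2)
(-81 + c)*w = (-81 + 64)*(-2) = -17*(-2) = 34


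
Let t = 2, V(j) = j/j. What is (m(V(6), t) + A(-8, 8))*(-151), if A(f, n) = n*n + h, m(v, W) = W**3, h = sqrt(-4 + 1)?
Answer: -10872 - 151*I*sqrt(3) ≈ -10872.0 - 261.54*I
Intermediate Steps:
V(j) = 1
h = I*sqrt(3) (h = sqrt(-3) = I*sqrt(3) ≈ 1.732*I)
A(f, n) = n**2 + I*sqrt(3) (A(f, n) = n*n + I*sqrt(3) = n**2 + I*sqrt(3))
(m(V(6), t) + A(-8, 8))*(-151) = (2**3 + (8**2 + I*sqrt(3)))*(-151) = (8 + (64 + I*sqrt(3)))*(-151) = (72 + I*sqrt(3))*(-151) = -10872 - 151*I*sqrt(3)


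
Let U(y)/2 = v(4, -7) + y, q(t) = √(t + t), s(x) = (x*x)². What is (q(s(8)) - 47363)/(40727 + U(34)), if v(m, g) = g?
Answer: -47363/40781 + 64*√2/40781 ≈ -1.1592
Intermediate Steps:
s(x) = x⁴ (s(x) = (x²)² = x⁴)
q(t) = √2*√t (q(t) = √(2*t) = √2*√t)
U(y) = -14 + 2*y (U(y) = 2*(-7 + y) = -14 + 2*y)
(q(s(8)) - 47363)/(40727 + U(34)) = (√2*√(8⁴) - 47363)/(40727 + (-14 + 2*34)) = (√2*√4096 - 47363)/(40727 + (-14 + 68)) = (√2*64 - 47363)/(40727 + 54) = (64*√2 - 47363)/40781 = (-47363 + 64*√2)*(1/40781) = -47363/40781 + 64*√2/40781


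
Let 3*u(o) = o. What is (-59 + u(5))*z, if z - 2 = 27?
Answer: -4988/3 ≈ -1662.7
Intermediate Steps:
z = 29 (z = 2 + 27 = 29)
u(o) = o/3
(-59 + u(5))*z = (-59 + (⅓)*5)*29 = (-59 + 5/3)*29 = -172/3*29 = -4988/3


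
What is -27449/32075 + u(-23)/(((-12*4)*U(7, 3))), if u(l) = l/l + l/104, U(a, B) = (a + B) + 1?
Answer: -503292521/587100800 ≈ -0.85725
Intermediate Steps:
U(a, B) = 1 + B + a (U(a, B) = (B + a) + 1 = 1 + B + a)
u(l) = 1 + l/104 (u(l) = 1 + l*(1/104) = 1 + l/104)
-27449/32075 + u(-23)/(((-12*4)*U(7, 3))) = -27449/32075 + (1 + (1/104)*(-23))/(((-12*4)*(1 + 3 + 7))) = -27449*1/32075 + (1 - 23/104)/((-48*11)) = -27449/32075 + (81/104)/(-528) = -27449/32075 + (81/104)*(-1/528) = -27449/32075 - 27/18304 = -503292521/587100800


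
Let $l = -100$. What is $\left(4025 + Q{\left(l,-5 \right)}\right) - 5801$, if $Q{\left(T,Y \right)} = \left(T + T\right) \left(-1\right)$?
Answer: $-1576$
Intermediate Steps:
$Q{\left(T,Y \right)} = - 2 T$ ($Q{\left(T,Y \right)} = 2 T \left(-1\right) = - 2 T$)
$\left(4025 + Q{\left(l,-5 \right)}\right) - 5801 = \left(4025 - -200\right) - 5801 = \left(4025 + 200\right) - 5801 = 4225 - 5801 = -1576$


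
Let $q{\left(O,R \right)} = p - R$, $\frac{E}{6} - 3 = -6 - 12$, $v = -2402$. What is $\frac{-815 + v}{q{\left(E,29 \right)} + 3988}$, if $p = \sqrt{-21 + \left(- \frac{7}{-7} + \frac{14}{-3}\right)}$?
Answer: $- \frac{1032657}{1270841} + \frac{3217 i \sqrt{222}}{47021117} \approx -0.81258 + 0.0010194 i$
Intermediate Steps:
$p = \frac{i \sqrt{222}}{3}$ ($p = \sqrt{-21 + \left(\left(-7\right) \left(- \frac{1}{7}\right) + 14 \left(- \frac{1}{3}\right)\right)} = \sqrt{-21 + \left(1 - \frac{14}{3}\right)} = \sqrt{-21 - \frac{11}{3}} = \sqrt{- \frac{74}{3}} = \frac{i \sqrt{222}}{3} \approx 4.9666 i$)
$E = -90$ ($E = 18 + 6 \left(-6 - 12\right) = 18 + 6 \left(-18\right) = 18 - 108 = -90$)
$q{\left(O,R \right)} = - R + \frac{i \sqrt{222}}{3}$ ($q{\left(O,R \right)} = \frac{i \sqrt{222}}{3} - R = - R + \frac{i \sqrt{222}}{3}$)
$\frac{-815 + v}{q{\left(E,29 \right)} + 3988} = \frac{-815 - 2402}{\left(\left(-1\right) 29 + \frac{i \sqrt{222}}{3}\right) + 3988} = - \frac{3217}{\left(-29 + \frac{i \sqrt{222}}{3}\right) + 3988} = - \frac{3217}{3959 + \frac{i \sqrt{222}}{3}}$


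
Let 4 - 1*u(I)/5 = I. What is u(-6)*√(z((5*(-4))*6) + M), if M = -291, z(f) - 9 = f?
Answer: 50*I*√402 ≈ 1002.5*I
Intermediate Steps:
z(f) = 9 + f
u(I) = 20 - 5*I
u(-6)*√(z((5*(-4))*6) + M) = (20 - 5*(-6))*√((9 + (5*(-4))*6) - 291) = (20 + 30)*√((9 - 20*6) - 291) = 50*√((9 - 120) - 291) = 50*√(-111 - 291) = 50*√(-402) = 50*(I*√402) = 50*I*√402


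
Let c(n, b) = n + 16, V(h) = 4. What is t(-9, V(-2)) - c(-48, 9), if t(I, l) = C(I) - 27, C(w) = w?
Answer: -4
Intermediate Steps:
c(n, b) = 16 + n
t(I, l) = -27 + I (t(I, l) = I - 27 = -27 + I)
t(-9, V(-2)) - c(-48, 9) = (-27 - 9) - (16 - 48) = -36 - 1*(-32) = -36 + 32 = -4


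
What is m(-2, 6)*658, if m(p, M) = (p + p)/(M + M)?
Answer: -658/3 ≈ -219.33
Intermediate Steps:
m(p, M) = p/M (m(p, M) = (2*p)/((2*M)) = (2*p)*(1/(2*M)) = p/M)
m(-2, 6)*658 = -2/6*658 = -2*⅙*658 = -⅓*658 = -658/3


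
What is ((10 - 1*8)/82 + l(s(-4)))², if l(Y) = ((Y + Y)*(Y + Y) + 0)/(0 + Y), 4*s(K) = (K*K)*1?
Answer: 431649/1681 ≈ 256.78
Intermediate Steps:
s(K) = K²/4 (s(K) = ((K*K)*1)/4 = (K²*1)/4 = K²/4)
l(Y) = 4*Y (l(Y) = ((2*Y)*(2*Y) + 0)/Y = (4*Y² + 0)/Y = (4*Y²)/Y = 4*Y)
((10 - 1*8)/82 + l(s(-4)))² = ((10 - 1*8)/82 + 4*((¼)*(-4)²))² = ((10 - 8)*(1/82) + 4*((¼)*16))² = (2*(1/82) + 4*4)² = (1/41 + 16)² = (657/41)² = 431649/1681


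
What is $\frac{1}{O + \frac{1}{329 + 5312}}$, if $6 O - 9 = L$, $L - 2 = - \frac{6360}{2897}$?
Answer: $\frac{98051862}{143902369} \approx 0.68138$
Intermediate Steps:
$L = - \frac{566}{2897}$ ($L = 2 - \frac{6360}{2897} = - \frac{566}{2897} \approx -0.19537$)
$O = \frac{25507}{17382}$ ($O = \frac{3}{2} + \frac{1}{6} \left(- \frac{566}{2897}\right) = \frac{3}{2} - \frac{283}{8691} = \frac{25507}{17382} \approx 1.4674$)
$\frac{1}{O + \frac{1}{329 + 5312}} = \frac{1}{\frac{25507}{17382} + \frac{1}{329 + 5312}} = \frac{1}{\frac{25507}{17382} + \frac{1}{5641}} = \frac{1}{\frac{143902369}{98051862}} = \frac{98051862}{143902369}$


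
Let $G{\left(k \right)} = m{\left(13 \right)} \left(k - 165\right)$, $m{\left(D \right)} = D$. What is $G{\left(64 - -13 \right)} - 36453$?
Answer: $-37597$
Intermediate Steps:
$G{\left(k \right)} = -2145 + 13 k$ ($G{\left(k \right)} = 13 \left(k - 165\right) = 13 \left(-165 + k\right) = -2145 + 13 k$)
$G{\left(64 - -13 \right)} - 36453 = \left(-2145 + 13 \left(64 - -13\right)\right) - 36453 = \left(-2145 + 13 \left(64 + 13\right)\right) - 36453 = \left(-2145 + 13 \cdot 77\right) - 36453 = \left(-2145 + 1001\right) - 36453 = -1144 - 36453 = -37597$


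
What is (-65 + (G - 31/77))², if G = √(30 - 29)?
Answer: 24591681/5929 ≈ 4147.7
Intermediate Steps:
G = 1 (G = √1 = 1)
(-65 + (G - 31/77))² = (-65 + (1 - 31/77))² = (-65 + 46/77)² = (-4959/77)² = 24591681/5929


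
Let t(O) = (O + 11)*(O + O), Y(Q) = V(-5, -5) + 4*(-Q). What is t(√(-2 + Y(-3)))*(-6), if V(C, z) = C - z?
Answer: -120 - 132*√10 ≈ -537.42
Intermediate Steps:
Y(Q) = -4*Q (Y(Q) = (-5 - 1*(-5)) + 4*(-Q) = (-5 + 5) - 4*Q = 0 - 4*Q = -4*Q)
t(O) = 2*O*(11 + O) (t(O) = (11 + O)*(2*O) = 2*O*(11 + O))
t(√(-2 + Y(-3)))*(-6) = (2*√(-2 - 4*(-3))*(11 + √(-2 - 4*(-3))))*(-6) = (2*√(-2 + 12)*(11 + √(-2 + 12)))*(-6) = (2*√10*(11 + √10))*(-6) = -12*√10*(11 + √10)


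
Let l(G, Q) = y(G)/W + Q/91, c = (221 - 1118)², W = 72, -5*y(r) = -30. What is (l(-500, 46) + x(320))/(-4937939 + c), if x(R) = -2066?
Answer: 2255429/4513596360 ≈ 0.00049970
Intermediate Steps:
y(r) = 6 (y(r) = -⅕*(-30) = 6)
c = 804609 (c = (-897)² = 804609)
l(G, Q) = 1/12 + Q/91 (l(G, Q) = 6/72 + Q/91 = 6*(1/72) + Q*(1/91) = 1/12 + Q/91)
(l(-500, 46) + x(320))/(-4937939 + c) = ((1/12 + (1/91)*46) - 2066)/(-4937939 + 804609) = ((1/12 + 46/91) - 2066)/(-4133330) = (643/1092 - 2066)*(-1/4133330) = -2255429/1092*(-1/4133330) = 2255429/4513596360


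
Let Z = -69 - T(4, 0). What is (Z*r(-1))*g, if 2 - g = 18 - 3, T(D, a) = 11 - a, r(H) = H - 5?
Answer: -6240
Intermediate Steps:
r(H) = -5 + H
g = -13 (g = 2 - (18 - 3) = 2 - 1*15 = 2 - 15 = -13)
Z = -80 (Z = -69 - (11 - 1*0) = -69 - (11 + 0) = -69 - 1*11 = -69 - 11 = -80)
(Z*r(-1))*g = -80*(-5 - 1)*(-13) = -80*(-6)*(-13) = 480*(-13) = -6240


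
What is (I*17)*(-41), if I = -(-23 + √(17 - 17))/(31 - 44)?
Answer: 16031/13 ≈ 1233.2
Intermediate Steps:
I = -23/13 (I = -(-23 + √0)/(-13) = -(-23 + 0)*(-1)/13 = -(-23)*(-1)/13 = -1*23/13 = -23/13 ≈ -1.7692)
(I*17)*(-41) = -23/13*17*(-41) = -391/13*(-41) = 16031/13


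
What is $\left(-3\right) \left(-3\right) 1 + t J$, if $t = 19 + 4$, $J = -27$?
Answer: $-612$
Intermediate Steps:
$t = 23$
$\left(-3\right) \left(-3\right) 1 + t J = \left(-3\right) \left(-3\right) 1 + 23 \left(-27\right) = 9 \cdot 1 - 621 = 9 - 621 = -612$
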